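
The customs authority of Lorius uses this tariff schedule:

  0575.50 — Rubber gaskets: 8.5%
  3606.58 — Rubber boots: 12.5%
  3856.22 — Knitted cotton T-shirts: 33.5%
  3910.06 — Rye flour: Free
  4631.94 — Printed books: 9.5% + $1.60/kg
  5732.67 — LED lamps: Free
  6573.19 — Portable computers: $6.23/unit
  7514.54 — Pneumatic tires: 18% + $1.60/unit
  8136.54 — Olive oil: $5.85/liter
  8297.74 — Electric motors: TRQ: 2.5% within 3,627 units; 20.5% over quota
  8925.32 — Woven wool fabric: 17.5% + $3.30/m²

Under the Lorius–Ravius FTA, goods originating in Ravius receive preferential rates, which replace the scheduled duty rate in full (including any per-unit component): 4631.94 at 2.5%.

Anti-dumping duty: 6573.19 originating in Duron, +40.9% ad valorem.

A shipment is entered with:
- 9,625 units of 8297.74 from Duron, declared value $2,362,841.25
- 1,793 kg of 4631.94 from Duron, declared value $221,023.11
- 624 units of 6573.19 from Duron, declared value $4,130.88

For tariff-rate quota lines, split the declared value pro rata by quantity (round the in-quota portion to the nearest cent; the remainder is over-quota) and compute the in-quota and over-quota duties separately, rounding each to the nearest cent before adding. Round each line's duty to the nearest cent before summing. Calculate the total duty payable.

Line 1 (8297.74, Duron, 9,625 units, $2,362,841.25):
Code 8297.74 is under a tariff-rate quota (threshold 3,627 units). In-quota: 3,627 units at 2.5%; over-quota: 5,998 units at 20.5%.
Pro-rata value split: in-quota = $2,362,841.25 × 3,627/9,625 = $890,392.23; over-quota = $2,362,841.25 − $890,392.23 = $1,472,449.02.
In-quota duty = $890,392.23 × 2.5% = $22,259.81. Over-quota duty = $1,472,449.02 × 20.5% = $301,852.05.
Line duty = $22,259.81 + $301,852.05 = $324,111.86.
Line 2 (4631.94, Duron, 1,793 kg, $221,023.11):
Base rate for 4631.94 is 9.5% + $1.60/kg.
4631.94 has an FTA preferential rate, but origin Duron is not Ravius; base rate stands.
Duty = $221,023.11 × 9.5% + 1,793 × $1.60 = $23,866.00.
Line 3 (6573.19, Duron, 624 units, $4,130.88):
Base rate for 6573.19 is $6.23/unit.
Additional duty on 6573.19 from Duron: +40.9% ad valorem. Applied ad valorem rate = 40.9%.
Duty = $4,130.88 × 40.9% + 624 × $6.23 = $5,577.05.
Total = $324,111.86 + $23,866.00 + $5,577.05 = $353,554.91.

$353,554.91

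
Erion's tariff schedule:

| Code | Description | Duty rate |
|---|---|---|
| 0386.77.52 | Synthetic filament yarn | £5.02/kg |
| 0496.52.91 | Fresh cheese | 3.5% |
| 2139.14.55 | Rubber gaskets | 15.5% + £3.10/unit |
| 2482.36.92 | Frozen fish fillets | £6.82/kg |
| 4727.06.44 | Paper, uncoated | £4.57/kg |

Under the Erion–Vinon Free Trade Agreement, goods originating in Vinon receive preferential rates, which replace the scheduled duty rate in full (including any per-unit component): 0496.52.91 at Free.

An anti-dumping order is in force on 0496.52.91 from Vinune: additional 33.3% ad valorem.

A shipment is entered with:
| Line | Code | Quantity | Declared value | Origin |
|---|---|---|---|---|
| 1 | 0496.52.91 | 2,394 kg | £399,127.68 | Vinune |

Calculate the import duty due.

Line 1 (0496.52.91, Vinune, 2,394 kg, £399,127.68):
Base rate for 0496.52.91 is 3.5%.
0496.52.91 has an FTA preferential rate, but origin Vinune is not Vinon; base rate stands.
Additional duty on 0496.52.91 from Vinune: +33.3%. Applied ad valorem rate: 3.5% + 33.3% = 36.8%.
Duty = £399,127.68 × 36.8% = £146,878.99.

£146,878.99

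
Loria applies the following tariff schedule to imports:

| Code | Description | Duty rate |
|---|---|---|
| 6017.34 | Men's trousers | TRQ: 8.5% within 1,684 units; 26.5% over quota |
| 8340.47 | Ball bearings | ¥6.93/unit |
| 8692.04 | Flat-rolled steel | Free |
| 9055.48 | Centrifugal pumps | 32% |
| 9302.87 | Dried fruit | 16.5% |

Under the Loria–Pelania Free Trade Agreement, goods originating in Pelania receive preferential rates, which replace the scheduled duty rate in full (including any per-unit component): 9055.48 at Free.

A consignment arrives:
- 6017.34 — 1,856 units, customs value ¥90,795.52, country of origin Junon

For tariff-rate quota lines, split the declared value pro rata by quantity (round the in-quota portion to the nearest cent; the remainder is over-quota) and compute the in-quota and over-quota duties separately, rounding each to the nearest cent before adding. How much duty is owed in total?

¥9,232.18

Line 1 (6017.34, Junon, 1,856 units, ¥90,795.52):
Code 6017.34 is under a tariff-rate quota (threshold 1,684 units). In-quota: 1,684 units at 8.5%; over-quota: 172 units at 26.5%.
Pro-rata value split: in-quota = ¥90,795.52 × 1,684/1,856 = ¥82,381.28; over-quota = ¥90,795.52 − ¥82,381.28 = ¥8,414.24.
In-quota duty = ¥82,381.28 × 8.5% = ¥7,002.41. Over-quota duty = ¥8,414.24 × 26.5% = ¥2,229.77.
Line duty = ¥7,002.41 + ¥2,229.77 = ¥9,232.18.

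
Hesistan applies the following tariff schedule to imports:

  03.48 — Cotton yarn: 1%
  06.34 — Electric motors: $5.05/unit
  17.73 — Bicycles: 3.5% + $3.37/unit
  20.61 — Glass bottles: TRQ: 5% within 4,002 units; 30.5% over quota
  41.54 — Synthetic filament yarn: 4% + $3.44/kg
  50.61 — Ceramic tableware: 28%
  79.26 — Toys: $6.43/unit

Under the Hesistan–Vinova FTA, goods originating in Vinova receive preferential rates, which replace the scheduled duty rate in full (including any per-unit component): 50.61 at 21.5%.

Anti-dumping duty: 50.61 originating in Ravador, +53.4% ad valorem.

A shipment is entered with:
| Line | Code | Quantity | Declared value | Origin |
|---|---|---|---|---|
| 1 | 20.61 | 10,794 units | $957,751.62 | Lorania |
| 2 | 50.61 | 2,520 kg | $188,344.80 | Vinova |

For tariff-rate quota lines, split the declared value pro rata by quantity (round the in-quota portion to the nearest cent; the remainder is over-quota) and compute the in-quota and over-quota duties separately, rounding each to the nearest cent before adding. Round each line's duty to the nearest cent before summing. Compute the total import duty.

Line 1 (20.61, Lorania, 10,794 units, $957,751.62):
Code 20.61 is under a tariff-rate quota (threshold 4,002 units). In-quota: 4,002 units at 5%; over-quota: 6,792 units at 30.5%.
Pro-rata value split: in-quota = $957,751.62 × 4,002/10,794 = $355,097.46; over-quota = $957,751.62 − $355,097.46 = $602,654.16.
In-quota duty = $355,097.46 × 5% = $17,754.87. Over-quota duty = $602,654.16 × 30.5% = $183,809.52.
Line duty = $17,754.87 + $183,809.52 = $201,564.39.
Line 2 (50.61, Vinova, 2,520 kg, $188,344.80):
Base rate for 50.61 is 28%.
Origin Vinova qualifies under the Hesistan–Vinova agreement and 50.61 is covered: preferential rate 21.5% applies instead.
The additional-duty order on 50.61 targets Ravador, not Vinova; it does not apply.
Duty = $188,344.80 × 21.5% = $40,494.13.
Total = $201,564.39 + $40,494.13 = $242,058.52.

$242,058.52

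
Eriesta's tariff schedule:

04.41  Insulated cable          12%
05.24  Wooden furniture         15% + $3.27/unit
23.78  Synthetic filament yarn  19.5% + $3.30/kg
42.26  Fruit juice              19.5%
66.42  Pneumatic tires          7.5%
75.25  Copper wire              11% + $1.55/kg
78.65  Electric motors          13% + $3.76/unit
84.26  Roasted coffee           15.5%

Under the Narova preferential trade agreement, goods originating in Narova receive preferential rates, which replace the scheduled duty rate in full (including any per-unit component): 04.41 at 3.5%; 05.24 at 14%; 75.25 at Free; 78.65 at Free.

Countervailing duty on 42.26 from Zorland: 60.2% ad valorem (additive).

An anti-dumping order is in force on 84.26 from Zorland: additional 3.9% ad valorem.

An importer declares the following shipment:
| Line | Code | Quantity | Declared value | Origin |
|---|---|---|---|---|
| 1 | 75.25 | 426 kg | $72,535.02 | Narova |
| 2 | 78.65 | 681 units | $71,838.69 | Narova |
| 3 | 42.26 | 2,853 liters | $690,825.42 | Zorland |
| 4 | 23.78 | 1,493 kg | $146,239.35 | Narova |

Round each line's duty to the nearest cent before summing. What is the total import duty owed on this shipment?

Line 1 (75.25, Narova, 426 kg, $72,535.02):
Base rate for 75.25 is 11% + $1.55/kg.
Origin Narova qualifies under the Eriesta–Narova agreement and 75.25 is covered: preferential rate Free applies instead.
Duty = $72,535.02 × 0% = $0.00.
Line 2 (78.65, Narova, 681 units, $71,838.69):
Base rate for 78.65 is 13% + $3.76/unit.
Origin Narova qualifies under the Eriesta–Narova agreement and 78.65 is covered: preferential rate Free applies instead.
Duty = $71,838.69 × 0% = $0.00.
Line 3 (42.26, Zorland, 2,853 liters, $690,825.42):
Base rate for 42.26 is 19.5%.
Additional duty on 42.26 from Zorland: +60.2%. Applied ad valorem rate: 19.5% + 60.2% = 79.7%.
Duty = $690,825.42 × 79.7% = $550,587.86.
Line 4 (23.78, Narova, 1,493 kg, $146,239.35):
Base rate for 23.78 is 19.5% + $3.30/kg.
Origin Narova is the FTA partner but 23.78 is not on the preference list; base rate stands.
Duty = $146,239.35 × 19.5% + 1,493 × $3.30 = $33,443.57.
Total = $0.00 + $0.00 + $550,587.86 + $33,443.57 = $584,031.43.

$584,031.43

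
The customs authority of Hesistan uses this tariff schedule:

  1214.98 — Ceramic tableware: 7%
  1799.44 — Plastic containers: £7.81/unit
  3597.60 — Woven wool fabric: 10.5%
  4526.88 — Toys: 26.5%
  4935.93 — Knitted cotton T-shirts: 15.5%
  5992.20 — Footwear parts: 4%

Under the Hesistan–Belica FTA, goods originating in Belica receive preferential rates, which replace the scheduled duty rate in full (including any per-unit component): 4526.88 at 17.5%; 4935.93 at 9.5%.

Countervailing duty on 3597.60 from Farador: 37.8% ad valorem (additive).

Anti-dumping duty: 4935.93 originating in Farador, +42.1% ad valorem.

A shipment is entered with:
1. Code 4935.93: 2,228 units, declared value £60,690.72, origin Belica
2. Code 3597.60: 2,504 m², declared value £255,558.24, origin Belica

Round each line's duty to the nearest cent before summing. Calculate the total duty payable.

£32,599.24

Line 1 (4935.93, Belica, 2,228 units, £60,690.72):
Base rate for 4935.93 is 15.5%.
Origin Belica qualifies under the Hesistan–Belica agreement and 4935.93 is covered: preferential rate 9.5% applies instead.
The additional-duty order on 4935.93 targets Farador, not Belica; it does not apply.
Duty = £60,690.72 × 9.5% = £5,765.62.
Line 2 (3597.60, Belica, 2,504 m², £255,558.24):
Base rate for 3597.60 is 10.5%.
Origin Belica is the FTA partner but 3597.60 is not on the preference list; base rate stands.
The additional-duty order on 3597.60 targets Farador, not Belica; it does not apply.
Duty = £255,558.24 × 10.5% = £26,833.62.
Total = £5,765.62 + £26,833.62 = £32,599.24.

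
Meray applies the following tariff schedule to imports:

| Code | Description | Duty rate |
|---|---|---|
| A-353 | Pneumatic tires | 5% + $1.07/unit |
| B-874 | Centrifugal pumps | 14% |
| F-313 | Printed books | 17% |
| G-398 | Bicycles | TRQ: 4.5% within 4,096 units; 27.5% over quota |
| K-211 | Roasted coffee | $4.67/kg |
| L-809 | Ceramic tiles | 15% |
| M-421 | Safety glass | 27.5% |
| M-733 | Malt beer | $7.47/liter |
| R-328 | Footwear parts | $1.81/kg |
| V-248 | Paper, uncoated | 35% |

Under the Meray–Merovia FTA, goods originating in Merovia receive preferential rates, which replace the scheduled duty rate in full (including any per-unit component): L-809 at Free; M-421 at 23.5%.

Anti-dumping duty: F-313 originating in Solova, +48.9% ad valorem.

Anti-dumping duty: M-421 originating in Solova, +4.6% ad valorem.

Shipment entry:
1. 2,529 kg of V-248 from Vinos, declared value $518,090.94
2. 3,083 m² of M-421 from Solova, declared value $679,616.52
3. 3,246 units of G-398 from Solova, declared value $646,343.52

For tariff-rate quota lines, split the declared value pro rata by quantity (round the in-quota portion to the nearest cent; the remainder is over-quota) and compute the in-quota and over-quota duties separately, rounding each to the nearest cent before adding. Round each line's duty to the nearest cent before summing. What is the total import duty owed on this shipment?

Line 1 (V-248, Vinos, 2,529 kg, $518,090.94):
Base rate for V-248 is 35%.
Duty = $518,090.94 × 35% = $181,331.83.
Line 2 (M-421, Solova, 3,083 m², $679,616.52):
Base rate for M-421 is 27.5%.
M-421 has an FTA preferential rate, but origin Solova is not Merovia; base rate stands.
Additional duty on M-421 from Solova: +4.6%. Applied ad valorem rate: 27.5% + 4.6% = 32.1%.
Duty = $679,616.52 × 32.1% = $218,156.90.
Line 3 (G-398, Solova, 3,246 units, $646,343.52):
Code G-398 is under a tariff-rate quota (threshold 4,096 units). Quantity 3,246 units is within the quota, so the in-quota rate 4.5% applies to the full value.
Duty = $646,343.52 × 4.5% = $29,085.46.
Total = $181,331.83 + $218,156.90 + $29,085.46 = $428,574.19.

$428,574.19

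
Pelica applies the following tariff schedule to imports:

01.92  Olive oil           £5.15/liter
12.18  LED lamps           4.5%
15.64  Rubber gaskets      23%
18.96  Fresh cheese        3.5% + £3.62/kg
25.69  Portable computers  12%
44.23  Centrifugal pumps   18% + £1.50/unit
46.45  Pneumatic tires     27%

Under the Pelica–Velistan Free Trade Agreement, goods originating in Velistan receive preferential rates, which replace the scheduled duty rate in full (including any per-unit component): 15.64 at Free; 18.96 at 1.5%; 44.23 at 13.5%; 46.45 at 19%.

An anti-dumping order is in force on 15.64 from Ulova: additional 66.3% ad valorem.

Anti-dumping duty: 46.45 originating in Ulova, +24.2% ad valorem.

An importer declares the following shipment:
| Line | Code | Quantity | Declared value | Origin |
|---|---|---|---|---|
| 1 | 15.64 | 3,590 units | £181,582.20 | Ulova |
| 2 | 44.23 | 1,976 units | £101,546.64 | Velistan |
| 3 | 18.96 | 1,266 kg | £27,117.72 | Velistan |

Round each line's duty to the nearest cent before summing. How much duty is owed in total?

£176,268.47

Line 1 (15.64, Ulova, 3,590 units, £181,582.20):
Base rate for 15.64 is 23%.
15.64 has an FTA preferential rate, but origin Ulova is not Velistan; base rate stands.
Additional duty on 15.64 from Ulova: +66.3%. Applied ad valorem rate: 23% + 66.3% = 89.3%.
Duty = £181,582.20 × 89.3% = £162,152.90.
Line 2 (44.23, Velistan, 1,976 units, £101,546.64):
Base rate for 44.23 is 18% + £1.50/unit.
Origin Velistan qualifies under the Pelica–Velistan agreement and 44.23 is covered: preferential rate 13.5% applies instead.
Duty = £101,546.64 × 13.5% = £13,708.80.
Line 3 (18.96, Velistan, 1,266 kg, £27,117.72):
Base rate for 18.96 is 3.5% + £3.62/kg.
Origin Velistan qualifies under the Pelica–Velistan agreement and 18.96 is covered: preferential rate 1.5% applies instead.
Duty = £27,117.72 × 1.5% = £406.77.
Total = £162,152.90 + £13,708.80 + £406.77 = £176,268.47.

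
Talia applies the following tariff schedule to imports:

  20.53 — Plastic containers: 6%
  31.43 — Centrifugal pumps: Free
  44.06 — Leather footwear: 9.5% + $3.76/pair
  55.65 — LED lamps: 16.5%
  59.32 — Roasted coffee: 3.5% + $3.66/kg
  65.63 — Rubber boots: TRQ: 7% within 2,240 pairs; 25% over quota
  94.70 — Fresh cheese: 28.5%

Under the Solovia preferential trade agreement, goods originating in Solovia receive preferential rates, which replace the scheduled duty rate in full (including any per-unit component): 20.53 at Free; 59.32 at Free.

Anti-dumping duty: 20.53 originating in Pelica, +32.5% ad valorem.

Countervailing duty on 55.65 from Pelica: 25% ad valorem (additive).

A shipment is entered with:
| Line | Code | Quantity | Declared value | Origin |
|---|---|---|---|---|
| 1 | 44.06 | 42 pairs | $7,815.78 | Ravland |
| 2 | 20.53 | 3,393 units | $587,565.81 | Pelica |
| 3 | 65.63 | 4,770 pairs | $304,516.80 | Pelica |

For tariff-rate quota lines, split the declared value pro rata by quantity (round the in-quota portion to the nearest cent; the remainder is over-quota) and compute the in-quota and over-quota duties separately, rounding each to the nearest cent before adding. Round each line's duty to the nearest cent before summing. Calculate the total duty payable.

$277,502.17

Line 1 (44.06, Ravland, 42 pairs, $7,815.78):
Base rate for 44.06 is 9.5% + $3.76/pair.
Duty = $7,815.78 × 9.5% + 42 × $3.76 = $900.42.
Line 2 (20.53, Pelica, 3,393 units, $587,565.81):
Base rate for 20.53 is 6%.
20.53 has an FTA preferential rate, but origin Pelica is not Solovia; base rate stands.
Additional duty on 20.53 from Pelica: +32.5%. Applied ad valorem rate: 6% + 32.5% = 38.5%.
Duty = $587,565.81 × 38.5% = $226,212.84.
Line 3 (65.63, Pelica, 4,770 pairs, $304,516.80):
Code 65.63 is under a tariff-rate quota (threshold 2,240 pairs). In-quota: 2,240 pairs at 7%; over-quota: 2,530 pairs at 25%.
Pro-rata value split: in-quota = $304,516.80 × 2,240/4,770 = $143,001.60; over-quota = $304,516.80 − $143,001.60 = $161,515.20.
In-quota duty = $143,001.60 × 7% = $10,010.11. Over-quota duty = $161,515.20 × 25% = $40,378.80.
Line duty = $10,010.11 + $40,378.80 = $50,388.91.
Total = $900.42 + $226,212.84 + $50,388.91 = $277,502.17.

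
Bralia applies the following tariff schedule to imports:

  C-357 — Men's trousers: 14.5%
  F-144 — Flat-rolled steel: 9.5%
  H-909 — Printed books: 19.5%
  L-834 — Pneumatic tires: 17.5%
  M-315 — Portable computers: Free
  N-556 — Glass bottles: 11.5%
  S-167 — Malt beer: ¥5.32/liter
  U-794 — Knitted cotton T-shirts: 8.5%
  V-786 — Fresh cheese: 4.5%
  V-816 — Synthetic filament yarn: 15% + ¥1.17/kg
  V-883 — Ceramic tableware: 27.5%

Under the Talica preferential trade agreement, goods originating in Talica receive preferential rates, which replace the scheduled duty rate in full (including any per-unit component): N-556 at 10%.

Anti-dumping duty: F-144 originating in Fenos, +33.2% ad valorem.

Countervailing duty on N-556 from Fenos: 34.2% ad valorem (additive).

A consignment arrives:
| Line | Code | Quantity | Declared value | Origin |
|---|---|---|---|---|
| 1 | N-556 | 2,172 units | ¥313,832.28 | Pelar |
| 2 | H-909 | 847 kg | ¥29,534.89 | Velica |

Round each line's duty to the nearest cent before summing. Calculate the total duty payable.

Line 1 (N-556, Pelar, 2,172 units, ¥313,832.28):
Base rate for N-556 is 11.5%.
N-556 has an FTA preferential rate, but origin Pelar is not Talica; base rate stands.
The additional-duty order on N-556 targets Fenos, not Pelar; it does not apply.
Duty = ¥313,832.28 × 11.5% = ¥36,090.71.
Line 2 (H-909, Velica, 847 kg, ¥29,534.89):
Base rate for H-909 is 19.5%.
Duty = ¥29,534.89 × 19.5% = ¥5,759.30.
Total = ¥36,090.71 + ¥5,759.30 = ¥41,850.01.

¥41,850.01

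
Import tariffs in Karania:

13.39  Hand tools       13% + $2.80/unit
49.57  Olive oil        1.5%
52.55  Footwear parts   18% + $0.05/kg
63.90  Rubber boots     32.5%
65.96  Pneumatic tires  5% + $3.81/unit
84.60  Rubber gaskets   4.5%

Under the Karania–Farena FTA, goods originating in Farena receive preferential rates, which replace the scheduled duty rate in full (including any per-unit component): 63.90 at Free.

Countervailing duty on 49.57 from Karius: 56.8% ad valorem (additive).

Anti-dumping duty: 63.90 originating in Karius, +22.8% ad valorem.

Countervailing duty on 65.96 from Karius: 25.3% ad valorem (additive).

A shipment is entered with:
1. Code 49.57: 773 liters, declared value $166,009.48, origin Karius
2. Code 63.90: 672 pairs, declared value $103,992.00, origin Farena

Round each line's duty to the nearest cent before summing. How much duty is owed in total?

$96,783.53

Line 1 (49.57, Karius, 773 liters, $166,009.48):
Base rate for 49.57 is 1.5%.
Additional duty on 49.57 from Karius: +56.8%. Applied ad valorem rate: 1.5% + 56.8% = 58.3%.
Duty = $166,009.48 × 58.3% = $96,783.53.
Line 2 (63.90, Farena, 672 pairs, $103,992.00):
Base rate for 63.90 is 32.5%.
Origin Farena qualifies under the Karania–Farena agreement and 63.90 is covered: preferential rate Free applies instead.
The additional-duty order on 63.90 targets Karius, not Farena; it does not apply.
Duty = $103,992.00 × 0% = $0.00.
Total = $96,783.53 + $0.00 = $96,783.53.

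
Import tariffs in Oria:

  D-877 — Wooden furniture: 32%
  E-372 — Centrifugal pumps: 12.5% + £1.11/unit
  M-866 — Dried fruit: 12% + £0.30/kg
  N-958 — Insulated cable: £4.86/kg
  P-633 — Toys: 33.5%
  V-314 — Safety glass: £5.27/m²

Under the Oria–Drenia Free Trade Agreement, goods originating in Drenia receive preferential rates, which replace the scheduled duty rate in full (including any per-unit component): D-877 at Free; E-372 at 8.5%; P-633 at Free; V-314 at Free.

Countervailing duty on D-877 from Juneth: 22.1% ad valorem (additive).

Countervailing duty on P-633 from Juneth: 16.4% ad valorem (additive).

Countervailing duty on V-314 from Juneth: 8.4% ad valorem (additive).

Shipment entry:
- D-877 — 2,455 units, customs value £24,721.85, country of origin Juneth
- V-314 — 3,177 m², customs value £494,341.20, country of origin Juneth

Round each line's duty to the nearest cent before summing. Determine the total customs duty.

£71,641.97

Line 1 (D-877, Juneth, 2,455 units, £24,721.85):
Base rate for D-877 is 32%.
D-877 has an FTA preferential rate, but origin Juneth is not Drenia; base rate stands.
Additional duty on D-877 from Juneth: +22.1%. Applied ad valorem rate: 32% + 22.1% = 54.1%.
Duty = £24,721.85 × 54.1% = £13,374.52.
Line 2 (V-314, Juneth, 3,177 m², £494,341.20):
Base rate for V-314 is £5.27/m².
V-314 has an FTA preferential rate, but origin Juneth is not Drenia; base rate stands.
Additional duty on V-314 from Juneth: +8.4% ad valorem. Applied ad valorem rate = 8.4%.
Duty = £494,341.20 × 8.4% + 3,177 × £5.27 = £58,267.45.
Total = £13,374.52 + £58,267.45 = £71,641.97.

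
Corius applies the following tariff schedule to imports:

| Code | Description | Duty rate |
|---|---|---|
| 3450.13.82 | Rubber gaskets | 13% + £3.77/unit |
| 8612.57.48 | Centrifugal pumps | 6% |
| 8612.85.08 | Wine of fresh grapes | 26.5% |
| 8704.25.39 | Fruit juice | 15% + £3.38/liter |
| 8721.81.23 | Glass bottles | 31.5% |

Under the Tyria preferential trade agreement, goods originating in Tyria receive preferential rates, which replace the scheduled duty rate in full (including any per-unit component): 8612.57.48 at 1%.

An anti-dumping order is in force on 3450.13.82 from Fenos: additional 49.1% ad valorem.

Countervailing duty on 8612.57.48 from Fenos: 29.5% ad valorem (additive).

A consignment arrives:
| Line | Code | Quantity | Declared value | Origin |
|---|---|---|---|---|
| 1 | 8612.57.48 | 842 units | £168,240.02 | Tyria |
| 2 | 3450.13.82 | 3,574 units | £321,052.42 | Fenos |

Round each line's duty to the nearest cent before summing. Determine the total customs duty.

£214,529.93

Line 1 (8612.57.48, Tyria, 842 units, £168,240.02):
Base rate for 8612.57.48 is 6%.
Origin Tyria qualifies under the Corius–Tyria agreement and 8612.57.48 is covered: preferential rate 1% applies instead.
The additional-duty order on 8612.57.48 targets Fenos, not Tyria; it does not apply.
Duty = £168,240.02 × 1% = £1,682.40.
Line 2 (3450.13.82, Fenos, 3,574 units, £321,052.42):
Base rate for 3450.13.82 is 13% + £3.77/unit.
Additional duty on 3450.13.82 from Fenos: +49.1%. Applied ad valorem rate: 13% + 49.1% = 62.1%.
Duty = £321,052.42 × 62.1% + 3,574 × £3.77 = £212,847.53.
Total = £1,682.40 + £212,847.53 = £214,529.93.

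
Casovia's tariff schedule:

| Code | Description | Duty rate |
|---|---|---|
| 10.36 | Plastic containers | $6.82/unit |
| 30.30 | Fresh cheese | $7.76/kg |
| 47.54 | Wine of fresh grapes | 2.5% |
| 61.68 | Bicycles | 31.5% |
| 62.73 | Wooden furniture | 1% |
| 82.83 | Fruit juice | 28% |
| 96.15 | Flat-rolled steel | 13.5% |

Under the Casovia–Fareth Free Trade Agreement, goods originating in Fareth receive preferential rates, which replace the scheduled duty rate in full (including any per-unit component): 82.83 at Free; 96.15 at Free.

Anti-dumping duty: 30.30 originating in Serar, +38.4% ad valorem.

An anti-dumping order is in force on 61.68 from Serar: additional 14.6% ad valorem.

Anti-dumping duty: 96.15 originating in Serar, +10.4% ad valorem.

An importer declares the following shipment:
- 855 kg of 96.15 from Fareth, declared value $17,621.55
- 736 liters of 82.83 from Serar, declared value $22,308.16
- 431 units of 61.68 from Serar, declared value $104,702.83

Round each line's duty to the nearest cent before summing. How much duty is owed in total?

$54,514.28

Line 1 (96.15, Fareth, 855 kg, $17,621.55):
Base rate for 96.15 is 13.5%.
Origin Fareth qualifies under the Casovia–Fareth agreement and 96.15 is covered: preferential rate Free applies instead.
The additional-duty order on 96.15 targets Serar, not Fareth; it does not apply.
Duty = $17,621.55 × 0% = $0.00.
Line 2 (82.83, Serar, 736 liters, $22,308.16):
Base rate for 82.83 is 28%.
82.83 has an FTA preferential rate, but origin Serar is not Fareth; base rate stands.
Duty = $22,308.16 × 28% = $6,246.28.
Line 3 (61.68, Serar, 431 units, $104,702.83):
Base rate for 61.68 is 31.5%.
Additional duty on 61.68 from Serar: +14.6%. Applied ad valorem rate: 31.5% + 14.6% = 46.1%.
Duty = $104,702.83 × 46.1% = $48,268.00.
Total = $0.00 + $6,246.28 + $48,268.00 = $54,514.28.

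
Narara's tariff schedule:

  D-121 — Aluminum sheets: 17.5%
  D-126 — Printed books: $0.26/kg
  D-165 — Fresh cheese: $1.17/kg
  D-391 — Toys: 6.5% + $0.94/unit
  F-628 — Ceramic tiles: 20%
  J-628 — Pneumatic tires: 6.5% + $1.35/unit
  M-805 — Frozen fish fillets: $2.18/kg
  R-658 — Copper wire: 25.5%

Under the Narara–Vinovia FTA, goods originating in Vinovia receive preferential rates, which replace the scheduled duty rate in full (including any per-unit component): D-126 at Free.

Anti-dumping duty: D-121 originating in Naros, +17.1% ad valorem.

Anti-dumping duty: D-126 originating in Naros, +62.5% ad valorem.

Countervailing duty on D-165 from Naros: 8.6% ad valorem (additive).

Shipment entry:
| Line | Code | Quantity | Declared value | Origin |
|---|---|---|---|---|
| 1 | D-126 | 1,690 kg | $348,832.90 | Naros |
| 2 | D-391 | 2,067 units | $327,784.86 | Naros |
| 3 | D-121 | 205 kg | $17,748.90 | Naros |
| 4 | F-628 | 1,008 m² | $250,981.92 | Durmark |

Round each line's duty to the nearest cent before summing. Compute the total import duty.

Line 1 (D-126, Naros, 1,690 kg, $348,832.90):
Base rate for D-126 is $0.26/kg.
D-126 has an FTA preferential rate, but origin Naros is not Vinovia; base rate stands.
Additional duty on D-126 from Naros: +62.5% ad valorem. Applied ad valorem rate = 62.5%.
Duty = $348,832.90 × 62.5% + 1,690 × $0.26 = $218,459.96.
Line 2 (D-391, Naros, 2,067 units, $327,784.86):
Base rate for D-391 is 6.5% + $0.94/unit.
Duty = $327,784.86 × 6.5% + 2,067 × $0.94 = $23,249.00.
Line 3 (D-121, Naros, 205 kg, $17,748.90):
Base rate for D-121 is 17.5%.
Additional duty on D-121 from Naros: +17.1%. Applied ad valorem rate: 17.5% + 17.1% = 34.6%.
Duty = $17,748.90 × 34.6% = $6,141.12.
Line 4 (F-628, Durmark, 1,008 m², $250,981.92):
Base rate for F-628 is 20%.
Duty = $250,981.92 × 20% = $50,196.38.
Total = $218,459.96 + $23,249.00 + $6,141.12 + $50,196.38 = $298,046.46.

$298,046.46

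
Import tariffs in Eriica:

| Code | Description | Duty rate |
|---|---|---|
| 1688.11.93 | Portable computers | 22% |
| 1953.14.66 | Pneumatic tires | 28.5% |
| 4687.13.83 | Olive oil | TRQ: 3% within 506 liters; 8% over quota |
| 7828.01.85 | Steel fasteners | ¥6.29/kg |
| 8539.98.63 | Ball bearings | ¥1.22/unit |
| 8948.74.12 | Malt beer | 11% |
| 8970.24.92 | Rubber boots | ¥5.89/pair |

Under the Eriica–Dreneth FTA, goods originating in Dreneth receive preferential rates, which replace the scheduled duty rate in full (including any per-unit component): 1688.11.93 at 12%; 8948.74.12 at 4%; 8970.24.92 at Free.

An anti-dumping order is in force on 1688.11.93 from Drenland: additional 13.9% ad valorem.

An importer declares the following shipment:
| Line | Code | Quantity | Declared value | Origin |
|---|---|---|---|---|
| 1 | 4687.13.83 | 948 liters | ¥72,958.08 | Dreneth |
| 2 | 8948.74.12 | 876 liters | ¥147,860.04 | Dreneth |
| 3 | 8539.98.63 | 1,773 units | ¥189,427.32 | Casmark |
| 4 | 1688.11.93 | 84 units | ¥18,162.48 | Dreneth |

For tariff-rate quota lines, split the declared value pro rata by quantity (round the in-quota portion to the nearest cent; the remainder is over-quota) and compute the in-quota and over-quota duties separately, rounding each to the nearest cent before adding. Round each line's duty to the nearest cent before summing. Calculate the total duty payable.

Line 1 (4687.13.83, Dreneth, 948 liters, ¥72,958.08):
Code 4687.13.83 is under a tariff-rate quota (threshold 506 liters). In-quota: 506 liters at 3%; over-quota: 442 liters at 8%.
Pro-rata value split: in-quota = ¥72,958.08 × 506/948 = ¥38,941.76; over-quota = ¥72,958.08 − ¥38,941.76 = ¥34,016.32.
In-quota duty = ¥38,941.76 × 3% = ¥1,168.25. Over-quota duty = ¥34,016.32 × 8% = ¥2,721.31.
Line duty = ¥1,168.25 + ¥2,721.31 = ¥3,889.56.
Line 2 (8948.74.12, Dreneth, 876 liters, ¥147,860.04):
Base rate for 8948.74.12 is 11%.
Origin Dreneth qualifies under the Eriica–Dreneth agreement and 8948.74.12 is covered: preferential rate 4% applies instead.
Duty = ¥147,860.04 × 4% = ¥5,914.40.
Line 3 (8539.98.63, Casmark, 1,773 units, ¥189,427.32):
Base rate for 8539.98.63 is ¥1.22/unit.
Duty = 1,773 × ¥1.22 = ¥2,163.06.
Line 4 (1688.11.93, Dreneth, 84 units, ¥18,162.48):
Base rate for 1688.11.93 is 22%.
Origin Dreneth qualifies under the Eriica–Dreneth agreement and 1688.11.93 is covered: preferential rate 12% applies instead.
The additional-duty order on 1688.11.93 targets Drenland, not Dreneth; it does not apply.
Duty = ¥18,162.48 × 12% = ¥2,179.50.
Total = ¥3,889.56 + ¥5,914.40 + ¥2,163.06 + ¥2,179.50 = ¥14,146.52.

¥14,146.52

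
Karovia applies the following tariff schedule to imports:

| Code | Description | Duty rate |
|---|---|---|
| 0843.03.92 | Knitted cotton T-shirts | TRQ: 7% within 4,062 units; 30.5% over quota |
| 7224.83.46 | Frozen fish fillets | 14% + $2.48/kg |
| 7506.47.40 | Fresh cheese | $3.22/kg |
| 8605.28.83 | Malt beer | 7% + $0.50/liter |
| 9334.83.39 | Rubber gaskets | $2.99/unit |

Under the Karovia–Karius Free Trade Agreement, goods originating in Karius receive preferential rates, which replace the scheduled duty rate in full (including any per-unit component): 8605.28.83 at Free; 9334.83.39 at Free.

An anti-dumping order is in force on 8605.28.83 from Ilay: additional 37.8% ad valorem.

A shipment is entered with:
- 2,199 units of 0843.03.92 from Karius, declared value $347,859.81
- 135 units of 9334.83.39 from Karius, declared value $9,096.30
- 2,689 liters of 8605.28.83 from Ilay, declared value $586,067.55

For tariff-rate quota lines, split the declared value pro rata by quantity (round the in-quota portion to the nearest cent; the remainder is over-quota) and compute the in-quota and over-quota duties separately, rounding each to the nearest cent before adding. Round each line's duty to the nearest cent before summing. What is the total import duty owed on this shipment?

$288,252.95

Line 1 (0843.03.92, Karius, 2,199 units, $347,859.81):
Code 0843.03.92 is under a tariff-rate quota (threshold 4,062 units). Quantity 2,199 units is within the quota, so the in-quota rate 7% applies to the full value.
Duty = $347,859.81 × 7% = $24,350.19.
Line 2 (9334.83.39, Karius, 135 units, $9,096.30):
Base rate for 9334.83.39 is $2.99/unit.
Origin Karius qualifies under the Karovia–Karius agreement and 9334.83.39 is covered: preferential rate Free applies instead.
Duty = $9,096.30 × 0% = $0.00.
Line 3 (8605.28.83, Ilay, 2,689 liters, $586,067.55):
Base rate for 8605.28.83 is 7% + $0.50/liter.
8605.28.83 has an FTA preferential rate, but origin Ilay is not Karius; base rate stands.
Additional duty on 8605.28.83 from Ilay: +37.8%. Applied ad valorem rate: 7% + 37.8% = 44.8%.
Duty = $586,067.55 × 44.8% + 2,689 × $0.50 = $263,902.76.
Total = $24,350.19 + $0.00 + $263,902.76 = $288,252.95.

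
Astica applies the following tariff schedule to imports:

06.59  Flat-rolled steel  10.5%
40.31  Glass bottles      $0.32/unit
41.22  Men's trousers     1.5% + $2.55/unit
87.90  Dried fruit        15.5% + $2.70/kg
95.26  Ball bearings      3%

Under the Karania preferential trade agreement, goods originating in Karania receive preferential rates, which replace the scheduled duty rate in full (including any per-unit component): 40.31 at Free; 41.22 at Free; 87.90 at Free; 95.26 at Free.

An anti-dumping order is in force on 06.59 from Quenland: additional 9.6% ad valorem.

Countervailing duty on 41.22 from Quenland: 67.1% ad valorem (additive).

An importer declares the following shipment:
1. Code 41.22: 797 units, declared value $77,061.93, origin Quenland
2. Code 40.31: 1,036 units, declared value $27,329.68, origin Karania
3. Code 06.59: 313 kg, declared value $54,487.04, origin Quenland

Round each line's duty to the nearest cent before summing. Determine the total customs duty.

$65,848.73

Line 1 (41.22, Quenland, 797 units, $77,061.93):
Base rate for 41.22 is 1.5% + $2.55/unit.
41.22 has an FTA preferential rate, but origin Quenland is not Karania; base rate stands.
Additional duty on 41.22 from Quenland: +67.1%. Applied ad valorem rate: 1.5% + 67.1% = 68.6%.
Duty = $77,061.93 × 68.6% + 797 × $2.55 = $54,896.83.
Line 2 (40.31, Karania, 1,036 units, $27,329.68):
Base rate for 40.31 is $0.32/unit.
Origin Karania qualifies under the Astica–Karania agreement and 40.31 is covered: preferential rate Free applies instead.
Duty = $27,329.68 × 0% = $0.00.
Line 3 (06.59, Quenland, 313 kg, $54,487.04):
Base rate for 06.59 is 10.5%.
Additional duty on 06.59 from Quenland: +9.6%. Applied ad valorem rate: 10.5% + 9.6% = 20.1%.
Duty = $54,487.04 × 20.1% = $10,951.90.
Total = $54,896.83 + $0.00 + $10,951.90 = $65,848.73.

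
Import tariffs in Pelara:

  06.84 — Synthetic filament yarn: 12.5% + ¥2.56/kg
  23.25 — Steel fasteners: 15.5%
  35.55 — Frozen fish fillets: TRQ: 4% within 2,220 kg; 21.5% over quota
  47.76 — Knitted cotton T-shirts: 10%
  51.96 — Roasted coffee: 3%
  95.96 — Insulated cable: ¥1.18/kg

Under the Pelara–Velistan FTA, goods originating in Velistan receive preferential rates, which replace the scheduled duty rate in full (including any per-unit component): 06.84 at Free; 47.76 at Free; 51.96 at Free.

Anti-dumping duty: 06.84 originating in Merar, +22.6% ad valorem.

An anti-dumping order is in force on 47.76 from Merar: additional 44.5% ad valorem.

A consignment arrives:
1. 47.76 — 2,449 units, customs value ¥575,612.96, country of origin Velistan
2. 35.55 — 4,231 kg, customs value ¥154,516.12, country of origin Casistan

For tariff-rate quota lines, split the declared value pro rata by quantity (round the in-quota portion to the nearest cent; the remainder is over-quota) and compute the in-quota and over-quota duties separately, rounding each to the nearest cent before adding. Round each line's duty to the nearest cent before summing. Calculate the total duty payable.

Line 1 (47.76, Velistan, 2,449 units, ¥575,612.96):
Base rate for 47.76 is 10%.
Origin Velistan qualifies under the Pelara–Velistan agreement and 47.76 is covered: preferential rate Free applies instead.
The additional-duty order on 47.76 targets Merar, not Velistan; it does not apply.
Duty = ¥575,612.96 × 0% = ¥0.00.
Line 2 (35.55, Casistan, 4,231 kg, ¥154,516.12):
Code 35.55 is under a tariff-rate quota (threshold 2,220 kg). In-quota: 2,220 kg at 4%; over-quota: 2,011 kg at 21.5%.
Pro-rata value split: in-quota = ¥154,516.12 × 2,220/4,231 = ¥81,074.40; over-quota = ¥154,516.12 − ¥81,074.40 = ¥73,441.72.
In-quota duty = ¥81,074.40 × 4% = ¥3,242.98. Over-quota duty = ¥73,441.72 × 21.5% = ¥15,789.97.
Line duty = ¥3,242.98 + ¥15,789.97 = ¥19,032.95.
Total = ¥0.00 + ¥19,032.95 = ¥19,032.95.

¥19,032.95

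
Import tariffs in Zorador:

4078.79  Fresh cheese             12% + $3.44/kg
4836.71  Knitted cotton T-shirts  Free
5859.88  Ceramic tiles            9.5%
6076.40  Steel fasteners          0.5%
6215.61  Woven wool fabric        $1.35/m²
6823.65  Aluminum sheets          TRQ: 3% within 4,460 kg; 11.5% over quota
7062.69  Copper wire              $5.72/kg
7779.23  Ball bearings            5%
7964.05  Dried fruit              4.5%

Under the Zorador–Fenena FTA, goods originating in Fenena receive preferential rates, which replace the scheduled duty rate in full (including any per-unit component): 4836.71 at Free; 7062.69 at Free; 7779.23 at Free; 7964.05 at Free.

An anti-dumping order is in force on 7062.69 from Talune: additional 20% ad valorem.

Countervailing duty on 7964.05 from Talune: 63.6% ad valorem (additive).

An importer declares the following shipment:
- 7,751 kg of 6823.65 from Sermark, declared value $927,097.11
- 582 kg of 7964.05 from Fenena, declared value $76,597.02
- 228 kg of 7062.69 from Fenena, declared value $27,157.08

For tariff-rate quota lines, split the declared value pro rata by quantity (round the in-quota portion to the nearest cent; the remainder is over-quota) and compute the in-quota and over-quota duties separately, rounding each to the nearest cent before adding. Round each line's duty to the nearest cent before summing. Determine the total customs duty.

$61,272.02

Line 1 (6823.65, Sermark, 7,751 kg, $927,097.11):
Code 6823.65 is under a tariff-rate quota (threshold 4,460 kg). In-quota: 4,460 kg at 3%; over-quota: 3,291 kg at 11.5%.
Pro-rata value split: in-quota = $927,097.11 × 4,460/7,751 = $533,460.60; over-quota = $927,097.11 − $533,460.60 = $393,636.51.
In-quota duty = $533,460.60 × 3% = $16,003.82. Over-quota duty = $393,636.51 × 11.5% = $45,268.20.
Line duty = $16,003.82 + $45,268.20 = $61,272.02.
Line 2 (7964.05, Fenena, 582 kg, $76,597.02):
Base rate for 7964.05 is 4.5%.
Origin Fenena qualifies under the Zorador–Fenena agreement and 7964.05 is covered: preferential rate Free applies instead.
The additional-duty order on 7964.05 targets Talune, not Fenena; it does not apply.
Duty = $76,597.02 × 0% = $0.00.
Line 3 (7062.69, Fenena, 228 kg, $27,157.08):
Base rate for 7062.69 is $5.72/kg.
Origin Fenena qualifies under the Zorador–Fenena agreement and 7062.69 is covered: preferential rate Free applies instead.
The additional-duty order on 7062.69 targets Talune, not Fenena; it does not apply.
Duty = $27,157.08 × 0% = $0.00.
Total = $61,272.02 + $0.00 + $0.00 = $61,272.02.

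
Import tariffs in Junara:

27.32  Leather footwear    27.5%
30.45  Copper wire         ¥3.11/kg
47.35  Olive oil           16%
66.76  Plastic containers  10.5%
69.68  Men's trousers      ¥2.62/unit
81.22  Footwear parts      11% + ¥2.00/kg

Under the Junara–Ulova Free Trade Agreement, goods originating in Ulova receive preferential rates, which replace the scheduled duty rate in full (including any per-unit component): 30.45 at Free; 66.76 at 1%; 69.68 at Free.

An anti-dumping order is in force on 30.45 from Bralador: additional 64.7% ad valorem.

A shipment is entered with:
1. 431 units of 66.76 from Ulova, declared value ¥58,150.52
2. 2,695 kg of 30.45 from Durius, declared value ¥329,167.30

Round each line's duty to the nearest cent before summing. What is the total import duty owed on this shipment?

Line 1 (66.76, Ulova, 431 units, ¥58,150.52):
Base rate for 66.76 is 10.5%.
Origin Ulova qualifies under the Junara–Ulova agreement and 66.76 is covered: preferential rate 1% applies instead.
Duty = ¥58,150.52 × 1% = ¥581.51.
Line 2 (30.45, Durius, 2,695 kg, ¥329,167.30):
Base rate for 30.45 is ¥3.11/kg.
30.45 has an FTA preferential rate, but origin Durius is not Ulova; base rate stands.
The additional-duty order on 30.45 targets Bralador, not Durius; it does not apply.
Duty = 2,695 × ¥3.11 = ¥8,381.45.
Total = ¥581.51 + ¥8,381.45 = ¥8,962.96.

¥8,962.96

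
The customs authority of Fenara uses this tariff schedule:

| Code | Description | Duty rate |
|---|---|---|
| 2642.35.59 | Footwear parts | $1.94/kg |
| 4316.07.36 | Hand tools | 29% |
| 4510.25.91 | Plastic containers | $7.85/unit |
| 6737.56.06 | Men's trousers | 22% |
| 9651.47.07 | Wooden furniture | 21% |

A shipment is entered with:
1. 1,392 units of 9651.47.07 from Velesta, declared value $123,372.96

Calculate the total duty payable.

Line 1 (9651.47.07, Velesta, 1,392 units, $123,372.96):
Base rate for 9651.47.07 is 21%.
Duty = $123,372.96 × 21% = $25,908.32.

$25,908.32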